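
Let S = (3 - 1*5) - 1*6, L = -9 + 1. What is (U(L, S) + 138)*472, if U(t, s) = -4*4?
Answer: 57584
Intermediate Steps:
L = -8
S = -8 (S = (3 - 5) - 6 = -2 - 6 = -8)
U(t, s) = -16
(U(L, S) + 138)*472 = (-16 + 138)*472 = 122*472 = 57584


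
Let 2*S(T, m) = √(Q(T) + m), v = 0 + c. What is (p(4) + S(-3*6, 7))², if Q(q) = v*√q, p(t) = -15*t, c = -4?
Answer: (120 - √(7 - 12*I*√2))²/4 ≈ 3388.1 + 138.74*I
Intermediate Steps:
v = -4 (v = 0 - 4 = -4)
Q(q) = -4*√q
S(T, m) = √(m - 4*√T)/2 (S(T, m) = √(-4*√T + m)/2 = √(m - 4*√T)/2)
(p(4) + S(-3*6, 7))² = (-15*4 + √(7 - 4*3*I*√2)/2)² = (-60 + √(7 - 12*I*√2)/2)²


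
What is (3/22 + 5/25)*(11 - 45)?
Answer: -629/55 ≈ -11.436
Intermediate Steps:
(3/22 + 5/25)*(11 - 45) = (3*(1/22) + 5*(1/25))*(-34) = (3/22 + ⅕)*(-34) = (37/110)*(-34) = -629/55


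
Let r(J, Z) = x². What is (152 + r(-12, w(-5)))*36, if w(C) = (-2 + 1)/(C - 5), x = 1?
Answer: 5508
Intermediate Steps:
w(C) = -1/(-5 + C)
r(J, Z) = 1 (r(J, Z) = 1² = 1)
(152 + r(-12, w(-5)))*36 = (152 + 1)*36 = 153*36 = 5508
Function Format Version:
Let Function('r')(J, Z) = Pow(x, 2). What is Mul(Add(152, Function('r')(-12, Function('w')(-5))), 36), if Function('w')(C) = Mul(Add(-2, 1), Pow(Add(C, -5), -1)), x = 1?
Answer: 5508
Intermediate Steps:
Function('w')(C) = Mul(-1, Pow(Add(-5, C), -1))
Function('r')(J, Z) = 1 (Function('r')(J, Z) = Pow(1, 2) = 1)
Mul(Add(152, Function('r')(-12, Function('w')(-5))), 36) = Mul(Add(152, 1), 36) = Mul(153, 36) = 5508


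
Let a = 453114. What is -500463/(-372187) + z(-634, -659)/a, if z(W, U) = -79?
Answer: 226737389009/168643140318 ≈ 1.3445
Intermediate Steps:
-500463/(-372187) + z(-634, -659)/a = -500463/(-372187) - 79/453114 = -500463*(-1/372187) - 79*1/453114 = 500463/372187 - 79/453114 = 226737389009/168643140318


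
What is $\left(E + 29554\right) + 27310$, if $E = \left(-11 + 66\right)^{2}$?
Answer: $59889$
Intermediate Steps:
$E = 3025$ ($E = 55^{2} = 3025$)
$\left(E + 29554\right) + 27310 = \left(3025 + 29554\right) + 27310 = 32579 + 27310 = 59889$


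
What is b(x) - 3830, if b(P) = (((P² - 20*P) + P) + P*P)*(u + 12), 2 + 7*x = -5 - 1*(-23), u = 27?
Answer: -250694/49 ≈ -5116.2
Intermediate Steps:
x = 16/7 (x = -2/7 + (-5 - 1*(-23))/7 = -2/7 + (-5 + 23)/7 = -2/7 + (⅐)*18 = -2/7 + 18/7 = 16/7 ≈ 2.2857)
b(P) = -741*P + 78*P² (b(P) = (((P² - 20*P) + P) + P*P)*(27 + 12) = ((P² - 19*P) + P²)*39 = (-19*P + 2*P²)*39 = -741*P + 78*P²)
b(x) - 3830 = 39*(16/7)*(-19 + 2*(16/7)) - 3830 = 39*(16/7)*(-19 + 32/7) - 3830 = 39*(16/7)*(-101/7) - 3830 = -63024/49 - 3830 = -250694/49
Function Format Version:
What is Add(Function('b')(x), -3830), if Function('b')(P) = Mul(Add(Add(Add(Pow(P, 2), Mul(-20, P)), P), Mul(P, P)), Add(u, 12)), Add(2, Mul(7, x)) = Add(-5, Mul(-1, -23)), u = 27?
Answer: Rational(-250694, 49) ≈ -5116.2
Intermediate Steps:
x = Rational(16, 7) (x = Add(Rational(-2, 7), Mul(Rational(1, 7), Add(-5, Mul(-1, -23)))) = Add(Rational(-2, 7), Mul(Rational(1, 7), Add(-5, 23))) = Add(Rational(-2, 7), Mul(Rational(1, 7), 18)) = Add(Rational(-2, 7), Rational(18, 7)) = Rational(16, 7) ≈ 2.2857)
Function('b')(P) = Add(Mul(-741, P), Mul(78, Pow(P, 2))) (Function('b')(P) = Mul(Add(Add(Add(Pow(P, 2), Mul(-20, P)), P), Mul(P, P)), Add(27, 12)) = Mul(Add(Add(Pow(P, 2), Mul(-19, P)), Pow(P, 2)), 39) = Mul(Add(Mul(-19, P), Mul(2, Pow(P, 2))), 39) = Add(Mul(-741, P), Mul(78, Pow(P, 2))))
Add(Function('b')(x), -3830) = Add(Mul(39, Rational(16, 7), Add(-19, Mul(2, Rational(16, 7)))), -3830) = Add(Mul(39, Rational(16, 7), Add(-19, Rational(32, 7))), -3830) = Add(Mul(39, Rational(16, 7), Rational(-101, 7)), -3830) = Add(Rational(-63024, 49), -3830) = Rational(-250694, 49)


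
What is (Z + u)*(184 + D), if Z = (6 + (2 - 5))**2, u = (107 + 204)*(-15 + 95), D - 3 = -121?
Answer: 1642674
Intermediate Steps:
D = -118 (D = 3 - 121 = -118)
u = 24880 (u = 311*80 = 24880)
Z = 9 (Z = (6 - 3)**2 = 3**2 = 9)
(Z + u)*(184 + D) = (9 + 24880)*(184 - 118) = 24889*66 = 1642674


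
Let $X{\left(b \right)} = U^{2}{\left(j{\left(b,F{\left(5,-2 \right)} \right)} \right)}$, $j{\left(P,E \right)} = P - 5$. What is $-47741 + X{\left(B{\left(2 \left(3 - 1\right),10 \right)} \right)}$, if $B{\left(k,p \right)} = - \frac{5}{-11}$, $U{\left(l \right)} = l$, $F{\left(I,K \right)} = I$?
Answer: $- \frac{5774161}{121} \approx -47720.0$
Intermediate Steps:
$j{\left(P,E \right)} = -5 + P$
$B{\left(k,p \right)} = \frac{5}{11}$ ($B{\left(k,p \right)} = \left(-5\right) \left(- \frac{1}{11}\right) = \frac{5}{11}$)
$X{\left(b \right)} = \left(-5 + b\right)^{2}$
$-47741 + X{\left(B{\left(2 \left(3 - 1\right),10 \right)} \right)} = -47741 + \left(-5 + \frac{5}{11}\right)^{2} = -47741 + \left(- \frac{50}{11}\right)^{2} = -47741 + \frac{2500}{121} = - \frac{5774161}{121}$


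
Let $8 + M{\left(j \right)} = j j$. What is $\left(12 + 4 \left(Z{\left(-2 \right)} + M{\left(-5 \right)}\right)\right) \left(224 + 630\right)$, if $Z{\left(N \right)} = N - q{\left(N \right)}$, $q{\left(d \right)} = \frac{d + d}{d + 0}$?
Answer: $54656$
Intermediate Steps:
$M{\left(j \right)} = -8 + j^{2}$ ($M{\left(j \right)} = -8 + j j = -8 + j^{2}$)
$q{\left(d \right)} = 2$ ($q{\left(d \right)} = \frac{2 d}{d} = 2$)
$Z{\left(N \right)} = -2 + N$ ($Z{\left(N \right)} = N - 2 = -2 + N$)
$\left(12 + 4 \left(Z{\left(-2 \right)} + M{\left(-5 \right)}\right)\right) \left(224 + 630\right) = \left(12 + 4 \left(\left(-2 - 2\right) - \left(8 - \left(-5\right)^{2}\right)\right)\right) \left(224 + 630\right) = \left(12 + 4 \left(-4 + \left(-8 + 25\right)\right)\right) 854 = \left(12 + 4 \left(-4 + 17\right)\right) 854 = \left(12 + 4 \cdot 13\right) 854 = \left(12 + 52\right) 854 = 64 \cdot 854 = 54656$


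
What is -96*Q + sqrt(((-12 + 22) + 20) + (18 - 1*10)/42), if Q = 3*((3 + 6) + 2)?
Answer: -3168 + sqrt(13314)/21 ≈ -3162.5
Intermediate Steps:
Q = 33 (Q = 3*(9 + 2) = 3*11 = 33)
-96*Q + sqrt(((-12 + 22) + 20) + (18 - 1*10)/42) = -96*33 + sqrt(((-12 + 22) + 20) + (18 - 1*10)/42) = -3168 + sqrt((10 + 20) + (18 - 10)*(1/42)) = -3168 + sqrt(30 + 8*(1/42)) = -3168 + sqrt(30 + 4/21) = -3168 + sqrt(634/21) = -3168 + sqrt(13314)/21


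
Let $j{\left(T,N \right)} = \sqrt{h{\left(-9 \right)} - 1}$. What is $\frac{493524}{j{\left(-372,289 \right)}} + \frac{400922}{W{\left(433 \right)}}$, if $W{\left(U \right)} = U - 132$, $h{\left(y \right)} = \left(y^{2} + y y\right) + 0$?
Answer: $\frac{400922}{301} + \frac{493524 \sqrt{161}}{161} \approx 40227.0$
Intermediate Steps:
$h{\left(y \right)} = 2 y^{2}$ ($h{\left(y \right)} = \left(y^{2} + y^{2}\right) + 0 = 2 y^{2} + 0 = 2 y^{2}$)
$j{\left(T,N \right)} = \sqrt{161}$ ($j{\left(T,N \right)} = \sqrt{2 \left(-9\right)^{2} - 1} = \sqrt{2 \cdot 81 - 1} = \sqrt{162 - 1} = \sqrt{161}$)
$W{\left(U \right)} = -132 + U$
$\frac{493524}{j{\left(-372,289 \right)}} + \frac{400922}{W{\left(433 \right)}} = \frac{493524}{\sqrt{161}} + \frac{400922}{-132 + 433} = 493524 \frac{\sqrt{161}}{161} + \frac{400922}{301} = \frac{493524 \sqrt{161}}{161} + 400922 \cdot \frac{1}{301} = \frac{493524 \sqrt{161}}{161} + \frac{400922}{301} = \frac{400922}{301} + \frac{493524 \sqrt{161}}{161}$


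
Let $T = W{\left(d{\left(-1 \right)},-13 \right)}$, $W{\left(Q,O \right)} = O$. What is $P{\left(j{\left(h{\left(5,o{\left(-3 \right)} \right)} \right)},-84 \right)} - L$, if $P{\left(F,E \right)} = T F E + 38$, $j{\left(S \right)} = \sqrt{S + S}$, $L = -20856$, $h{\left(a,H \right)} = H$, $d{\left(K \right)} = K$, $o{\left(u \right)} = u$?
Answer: $20894 + 1092 i \sqrt{6} \approx 20894.0 + 2674.8 i$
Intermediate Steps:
$j{\left(S \right)} = \sqrt{2} \sqrt{S}$ ($j{\left(S \right)} = \sqrt{2 S} = \sqrt{2} \sqrt{S}$)
$T = -13$
$P{\left(F,E \right)} = 38 - 13 E F$ ($P{\left(F,E \right)} = - 13 F E + 38 = - 13 E F + 38 = 38 - 13 E F$)
$P{\left(j{\left(h{\left(5,o{\left(-3 \right)} \right)} \right)},-84 \right)} - L = \left(38 - - 1092 \sqrt{2} \sqrt{-3}\right) - -20856 = \left(38 - - 1092 \sqrt{2} i \sqrt{3}\right) + 20856 = \left(38 - - 1092 i \sqrt{6}\right) + 20856 = \left(38 + 1092 i \sqrt{6}\right) + 20856 = 20894 + 1092 i \sqrt{6}$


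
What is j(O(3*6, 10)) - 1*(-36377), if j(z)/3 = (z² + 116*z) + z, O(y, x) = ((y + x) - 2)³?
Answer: 932952881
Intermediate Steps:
O(y, x) = (-2 + x + y)³ (O(y, x) = ((x + y) - 2)³ = (-2 + x + y)³)
j(z) = 3*z² + 351*z (j(z) = 3*((z² + 116*z) + z) = 3*(z² + 117*z) = 3*z² + 351*z)
j(O(3*6, 10)) - 1*(-36377) = 3*(-2 + 10 + 3*6)³*(117 + (-2 + 10 + 3*6)³) - 1*(-36377) = 3*(-2 + 10 + 18)³*(117 + (-2 + 10 + 18)³) + 36377 = 3*26³*(117 + 26³) + 36377 = 3*17576*(117 + 17576) + 36377 = 3*17576*17693 + 36377 = 932916504 + 36377 = 932952881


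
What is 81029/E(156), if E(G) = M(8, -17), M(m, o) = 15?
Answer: 81029/15 ≈ 5401.9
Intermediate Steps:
E(G) = 15
81029/E(156) = 81029/15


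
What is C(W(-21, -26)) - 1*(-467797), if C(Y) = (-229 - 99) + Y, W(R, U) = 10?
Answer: 467479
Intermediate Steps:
C(Y) = -328 + Y
C(W(-21, -26)) - 1*(-467797) = (-328 + 10) - 1*(-467797) = -318 + 467797 = 467479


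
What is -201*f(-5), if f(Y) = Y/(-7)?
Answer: -1005/7 ≈ -143.57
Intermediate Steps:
f(Y) = -Y/7 (f(Y) = Y*(-⅐) = -Y/7)
-201*f(-5) = -(-201)*(-5)/7 = -201*5/7 = -1005/7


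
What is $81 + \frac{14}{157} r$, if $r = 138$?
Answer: $\frac{14649}{157} \approx 93.306$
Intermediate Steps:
$81 + \frac{14}{157} r = 81 + \frac{14}{157} \cdot 138 = 81 + \frac{1932}{157} = \frac{14649}{157}$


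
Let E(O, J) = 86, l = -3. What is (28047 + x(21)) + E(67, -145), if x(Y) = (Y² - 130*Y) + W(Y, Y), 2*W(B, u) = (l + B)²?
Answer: 26006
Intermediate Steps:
W(B, u) = (-3 + B)²/2
x(Y) = Y² + (-3 + Y)²/2 - 130*Y (x(Y) = (Y² - 130*Y) + (-3 + Y)²/2 = Y² + (-3 + Y)²/2 - 130*Y)
(28047 + x(21)) + E(67, -145) = (28047 + (9/2 - 133*21 + (3/2)*21²)) + 86 = (28047 + (9/2 - 2793 + (3/2)*441)) + 86 = (28047 + (9/2 - 2793 + 1323/2)) + 86 = (28047 - 2127) + 86 = 25920 + 86 = 26006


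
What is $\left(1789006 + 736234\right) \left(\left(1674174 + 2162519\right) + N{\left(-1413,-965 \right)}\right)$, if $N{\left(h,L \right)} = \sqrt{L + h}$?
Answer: $9688570631320 + 2525240 i \sqrt{2378} \approx 9.6886 \cdot 10^{12} + 1.2314 \cdot 10^{8} i$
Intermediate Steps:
$\left(1789006 + 736234\right) \left(\left(1674174 + 2162519\right) + N{\left(-1413,-965 \right)}\right) = \left(1789006 + 736234\right) \left(\left(1674174 + 2162519\right) + \sqrt{-965 - 1413}\right) = 2525240 \left(3836693 + \sqrt{-2378}\right) = 2525240 \left(3836693 + i \sqrt{2378}\right) = 9688570631320 + 2525240 i \sqrt{2378}$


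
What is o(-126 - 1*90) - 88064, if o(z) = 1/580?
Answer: -51077119/580 ≈ -88064.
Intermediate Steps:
o(z) = 1/580
o(-126 - 1*90) - 88064 = 1/580 - 88064 = -51077119/580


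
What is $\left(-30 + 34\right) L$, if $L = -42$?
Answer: $-168$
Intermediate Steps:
$\left(-30 + 34\right) L = \left(-30 + 34\right) \left(-42\right) = 4 \left(-42\right) = -168$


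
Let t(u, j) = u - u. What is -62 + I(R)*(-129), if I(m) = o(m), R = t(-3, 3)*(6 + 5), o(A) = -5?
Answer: 583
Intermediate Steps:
t(u, j) = 0
R = 0 (R = 0*(6 + 5) = 0*11 = 0)
I(m) = -5
-62 + I(R)*(-129) = -62 - 5*(-129) = -62 + 645 = 583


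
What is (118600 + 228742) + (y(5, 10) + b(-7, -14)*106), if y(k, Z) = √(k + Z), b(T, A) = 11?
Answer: 348508 + √15 ≈ 3.4851e+5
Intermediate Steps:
y(k, Z) = √(Z + k)
(118600 + 228742) + (y(5, 10) + b(-7, -14)*106) = (118600 + 228742) + (√(10 + 5) + 11*106) = 347342 + (√15 + 1166) = 347342 + (1166 + √15) = 348508 + √15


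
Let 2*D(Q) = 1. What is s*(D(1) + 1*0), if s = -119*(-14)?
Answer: 833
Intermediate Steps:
D(Q) = 1/2 (D(Q) = (1/2)*1 = 1/2)
s = 1666
s*(D(1) + 1*0) = 1666*(1/2 + 1*0) = 1666*(1/2 + 0) = 1666*(1/2) = 833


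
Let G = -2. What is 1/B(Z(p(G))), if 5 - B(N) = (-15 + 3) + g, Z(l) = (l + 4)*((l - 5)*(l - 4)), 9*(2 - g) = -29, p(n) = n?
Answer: 9/106 ≈ 0.084906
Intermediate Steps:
g = 47/9 (g = 2 - ⅑*(-29) = 2 + 29/9 = 47/9 ≈ 5.2222)
Z(l) = (-5 + l)*(-4 + l)*(4 + l) (Z(l) = (4 + l)*((-5 + l)*(-4 + l)) = (-5 + l)*(-4 + l)*(4 + l))
B(N) = 106/9 (B(N) = 5 - ((-15 + 3) + 47/9) = 5 - (-12 + 47/9) = 5 - 1*(-61/9) = 5 + 61/9 = 106/9)
1/B(Z(p(G))) = 1/(106/9) = 9/106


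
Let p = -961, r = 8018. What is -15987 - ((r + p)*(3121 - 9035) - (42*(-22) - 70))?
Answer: 41718117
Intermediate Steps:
-15987 - ((r + p)*(3121 - 9035) - (42*(-22) - 70)) = -15987 - ((8018 - 961)*(3121 - 9035) - (42*(-22) - 70)) = -15987 - (7057*(-5914) - (-924 - 70)) = -15987 - (-41735098 - 1*(-994)) = -15987 - (-41735098 + 994) = -15987 - 1*(-41734104) = -15987 + 41734104 = 41718117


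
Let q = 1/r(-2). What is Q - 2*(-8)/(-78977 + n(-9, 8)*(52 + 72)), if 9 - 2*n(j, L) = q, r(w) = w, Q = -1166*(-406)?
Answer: 9277141408/19597 ≈ 4.7340e+5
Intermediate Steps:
Q = 473396
q = -1/2 (q = 1/(-2) = -1/2 ≈ -0.50000)
n(j, L) = 19/4 (n(j, L) = 9/2 - 1/2*(-1/2) = 9/2 + 1/4 = 19/4)
Q - 2*(-8)/(-78977 + n(-9, 8)*(52 + 72)) = 473396 - 2*(-8)/(-78977 + 19*(52 + 72)/4) = 473396 - (-16)/(-78977 + (19/4)*124) = 473396 - (-16)/(-78977 + 589) = 473396 - (-16)/(-78388) = 473396 - (-16)*(-1)/78388 = 473396 - 1*4/19597 = 473396 - 4/19597 = 9277141408/19597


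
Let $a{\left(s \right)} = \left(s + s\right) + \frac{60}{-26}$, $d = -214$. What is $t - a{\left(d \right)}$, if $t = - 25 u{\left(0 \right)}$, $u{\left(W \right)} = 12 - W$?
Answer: $\frac{1694}{13} \approx 130.31$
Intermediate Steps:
$a{\left(s \right)} = - \frac{30}{13} + 2 s$ ($a{\left(s \right)} = 2 s + 60 \left(- \frac{1}{26}\right) = 2 s - \frac{30}{13} = - \frac{30}{13} + 2 s$)
$t = -300$ ($t = - 25 \left(12 - 0\right) = - 25 \left(12 + 0\right) = \left(-25\right) 12 = -300$)
$t - a{\left(d \right)} = -300 - \left(- \frac{30}{13} + 2 \left(-214\right)\right) = -300 - \left(- \frac{30}{13} - 428\right) = -300 - - \frac{5594}{13} = -300 + \frac{5594}{13} = \frac{1694}{13}$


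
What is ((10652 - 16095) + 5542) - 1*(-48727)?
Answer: 48826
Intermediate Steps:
((10652 - 16095) + 5542) - 1*(-48727) = (-5443 + 5542) + 48727 = 99 + 48727 = 48826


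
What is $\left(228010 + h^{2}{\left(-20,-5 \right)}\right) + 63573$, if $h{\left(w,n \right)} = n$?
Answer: $291608$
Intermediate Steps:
$\left(228010 + h^{2}{\left(-20,-5 \right)}\right) + 63573 = \left(228010 + \left(-5\right)^{2}\right) + 63573 = \left(228010 + 25\right) + 63573 = 228035 + 63573 = 291608$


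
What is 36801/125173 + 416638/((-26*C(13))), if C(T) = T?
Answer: -26069694818/21154237 ≈ -1232.4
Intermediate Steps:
36801/125173 + 416638/((-26*C(13))) = 36801/125173 + 416638/((-26*13)) = 36801*(1/125173) + 416638/(-338) = 36801/125173 + 416638*(-1/338) = 36801/125173 - 208319/169 = -26069694818/21154237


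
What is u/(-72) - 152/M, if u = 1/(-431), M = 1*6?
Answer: -786143/31032 ≈ -25.333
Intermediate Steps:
M = 6
u = -1/431 ≈ -0.0023202
u/(-72) - 152/M = -1/431/(-72) - 152/6 = -1/431*(-1/72) - 152*⅙ = 1/31032 - 76/3 = -786143/31032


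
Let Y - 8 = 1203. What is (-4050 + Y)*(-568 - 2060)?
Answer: 7460892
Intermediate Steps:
Y = 1211 (Y = 8 + 1203 = 1211)
(-4050 + Y)*(-568 - 2060) = (-4050 + 1211)*(-568 - 2060) = -2839*(-2628) = 7460892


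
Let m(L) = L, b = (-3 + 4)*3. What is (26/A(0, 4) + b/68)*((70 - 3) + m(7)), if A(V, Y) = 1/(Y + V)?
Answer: 261775/34 ≈ 7699.3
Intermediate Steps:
A(V, Y) = 1/(V + Y)
b = 3 (b = 1*3 = 3)
(26/A(0, 4) + b/68)*((70 - 3) + m(7)) = (26/(1/(0 + 4)) + 3/68)*((70 - 3) + 7) = (26/(1/4) + 3*(1/68))*(67 + 7) = (26/(¼) + 3/68)*74 = (26*4 + 3/68)*74 = (104 + 3/68)*74 = (7075/68)*74 = 261775/34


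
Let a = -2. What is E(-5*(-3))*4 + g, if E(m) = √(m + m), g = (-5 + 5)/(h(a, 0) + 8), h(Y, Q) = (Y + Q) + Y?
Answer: 4*√30 ≈ 21.909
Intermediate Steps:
h(Y, Q) = Q + 2*Y (h(Y, Q) = (Q + Y) + Y = Q + 2*Y)
g = 0 (g = (-5 + 5)/((0 + 2*(-2)) + 8) = 0/((0 - 4) + 8) = 0/(-4 + 8) = 0/4 = 0*(¼) = 0)
E(m) = √2*√m (E(m) = √(2*m) = √2*√m)
E(-5*(-3))*4 + g = (√2*√(-5*(-3)))*4 + 0 = (√2*√15)*4 + 0 = √30*4 + 0 = 4*√30 + 0 = 4*√30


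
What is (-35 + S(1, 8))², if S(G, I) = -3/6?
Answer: 5041/4 ≈ 1260.3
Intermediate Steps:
S(G, I) = -½ (S(G, I) = -3*⅙ = -½)
(-35 + S(1, 8))² = (-35 - ½)² = (-71/2)² = 5041/4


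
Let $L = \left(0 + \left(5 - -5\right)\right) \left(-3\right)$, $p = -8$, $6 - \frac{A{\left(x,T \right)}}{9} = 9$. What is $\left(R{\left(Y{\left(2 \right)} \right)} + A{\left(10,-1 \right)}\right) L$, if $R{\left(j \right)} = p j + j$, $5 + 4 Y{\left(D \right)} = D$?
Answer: $\frac{1305}{2} \approx 652.5$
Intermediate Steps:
$A{\left(x,T \right)} = -27$ ($A{\left(x,T \right)} = 54 - 81 = -27$)
$Y{\left(D \right)} = - \frac{5}{4} + \frac{D}{4}$
$L = -30$ ($L = \left(0 + \left(5 + 5\right)\right) \left(-3\right) = \left(0 + 10\right) \left(-3\right) = 10 \left(-3\right) = -30$)
$R{\left(j \right)} = - 7 j$ ($R{\left(j \right)} = - 8 j + j = - 7 j$)
$\left(R{\left(Y{\left(2 \right)} \right)} + A{\left(10,-1 \right)}\right) L = \left(- 7 \left(- \frac{5}{4} + \frac{1}{4} \cdot 2\right) - 27\right) \left(-30\right) = \left(- 7 \left(- \frac{5}{4} + \frac{1}{2}\right) - 27\right) \left(-30\right) = \left(\left(-7\right) \left(- \frac{3}{4}\right) - 27\right) \left(-30\right) = \left(\frac{21}{4} - 27\right) \left(-30\right) = \left(- \frac{87}{4}\right) \left(-30\right) = \frac{1305}{2}$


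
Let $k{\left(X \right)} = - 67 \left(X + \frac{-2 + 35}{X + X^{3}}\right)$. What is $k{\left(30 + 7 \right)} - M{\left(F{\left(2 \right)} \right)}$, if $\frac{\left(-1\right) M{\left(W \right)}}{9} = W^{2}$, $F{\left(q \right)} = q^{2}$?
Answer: $- \frac{118363361}{50690} \approx -2335.0$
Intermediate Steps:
$k{\left(X \right)} = - \frac{2211}{X + X^{3}} - 67 X$ ($k{\left(X \right)} = - 67 \left(X + \frac{33}{X + X^{3}}\right) = - \frac{2211}{X + X^{3}} - 67 X$)
$M{\left(W \right)} = - 9 W^{2}$
$k{\left(30 + 7 \right)} - M{\left(F{\left(2 \right)} \right)} = \frac{-2211 - 67 \left(30 + 7\right)^{2} - 67 \left(30 + 7\right)^{4}}{\left(30 + 7\right) + \left(30 + 7\right)^{3}} - - 9 \left(2^{2}\right)^{2} = \frac{-2211 - 67 \cdot 37^{2} - 67 \cdot 37^{4}}{37 + 37^{3}} - - 9 \cdot 4^{2} = \frac{-2211 - 91723 - 125568787}{37 + 50653} - \left(-9\right) 16 = \frac{-2211 - 91723 - 125568787}{50690} - -144 = \frac{1}{50690} \left(-125662721\right) + 144 = - \frac{125662721}{50690} + 144 = - \frac{118363361}{50690}$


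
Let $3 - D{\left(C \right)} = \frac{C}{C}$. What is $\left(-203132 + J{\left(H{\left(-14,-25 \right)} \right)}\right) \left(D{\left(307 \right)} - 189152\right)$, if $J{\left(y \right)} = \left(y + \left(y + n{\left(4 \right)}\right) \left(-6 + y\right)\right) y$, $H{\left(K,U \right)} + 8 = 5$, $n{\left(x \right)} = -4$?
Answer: $38456464800$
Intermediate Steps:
$D{\left(C \right)} = 2$ ($D{\left(C \right)} = 3 - \frac{C}{C} = 3 - 1 = 2$)
$H{\left(K,U \right)} = -3$ ($H{\left(K,U \right)} = -8 + 5 = -3$)
$J{\left(y \right)} = y \left(y + \left(-6 + y\right) \left(-4 + y\right)\right)$ ($J{\left(y \right)} = \left(y + \left(y - 4\right) \left(-6 + y\right)\right) y = \left(y + \left(-4 + y\right) \left(-6 + y\right)\right) y = \left(y + \left(-6 + y\right) \left(-4 + y\right)\right) y = y \left(y + \left(-6 + y\right) \left(-4 + y\right)\right)$)
$\left(-203132 + J{\left(H{\left(-14,-25 \right)} \right)}\right) \left(D{\left(307 \right)} - 189152\right) = \left(-203132 - 3 \left(24 + \left(-3\right)^{2} - -27\right)\right) \left(2 - 189152\right) = \left(-203132 - 3 \left(24 + 9 + 27\right)\right) \left(-189150\right) = \left(-203132 - 180\right) \left(-189150\right) = \left(-203312\right) \left(-189150\right) = 38456464800$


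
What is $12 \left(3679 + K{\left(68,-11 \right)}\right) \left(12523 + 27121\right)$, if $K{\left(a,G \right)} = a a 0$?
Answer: $1750203312$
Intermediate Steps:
$K{\left(a,G \right)} = 0$ ($K{\left(a,G \right)} = a^{2} \cdot 0 = 0$)
$12 \left(3679 + K{\left(68,-11 \right)}\right) \left(12523 + 27121\right) = 12 \left(3679 + 0\right) \left(12523 + 27121\right) = 12 \cdot 3679 \cdot 39644 = 12 \cdot 145850276 = 1750203312$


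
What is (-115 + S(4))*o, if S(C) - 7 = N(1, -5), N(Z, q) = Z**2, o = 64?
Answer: -6848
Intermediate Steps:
S(C) = 8 (S(C) = 7 + 1**2 = 7 + 1 = 8)
(-115 + S(4))*o = (-115 + 8)*64 = -107*64 = -6848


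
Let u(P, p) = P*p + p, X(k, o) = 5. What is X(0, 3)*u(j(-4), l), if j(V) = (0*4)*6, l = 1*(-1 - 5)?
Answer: -30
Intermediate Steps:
l = -6 (l = 1*(-6) = -6)
j(V) = 0 (j(V) = 0*6 = 0)
u(P, p) = p + P*p
X(0, 3)*u(j(-4), l) = 5*(-6*(1 + 0)) = 5*(-6*1) = 5*(-6) = -30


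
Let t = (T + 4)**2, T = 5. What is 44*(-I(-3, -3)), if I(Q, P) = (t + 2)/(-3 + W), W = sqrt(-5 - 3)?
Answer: 10956/17 + 7304*I*sqrt(2)/17 ≈ 644.47 + 607.61*I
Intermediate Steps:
t = 81 (t = (5 + 4)**2 = 9**2 = 81)
W = 2*I*sqrt(2) (W = sqrt(-8) = 2*I*sqrt(2) ≈ 2.8284*I)
I(Q, P) = 83/(-3 + 2*I*sqrt(2)) (I(Q, P) = (81 + 2)/(-3 + 2*I*sqrt(2)) = 83/(-3 + 2*I*sqrt(2)))
44*(-I(-3, -3)) = 44*(-(-249/17 - 166*I*sqrt(2)/17)) = 44*(249/17 + 166*I*sqrt(2)/17) = 10956/17 + 7304*I*sqrt(2)/17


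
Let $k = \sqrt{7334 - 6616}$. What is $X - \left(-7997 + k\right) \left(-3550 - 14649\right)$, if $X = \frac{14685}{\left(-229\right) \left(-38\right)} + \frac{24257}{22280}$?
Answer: $- \frac{14108436328159733}{96940280} + 18199 \sqrt{718} \approx -1.4505 \cdot 10^{8}$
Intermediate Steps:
$X = \frac{269133107}{96940280}$ ($X = \frac{14685}{8702} + 24257 \cdot \frac{1}{22280} = 14685 \cdot \frac{1}{8702} + \frac{24257}{22280} = \frac{14685}{8702} + \frac{24257}{22280} = \frac{269133107}{96940280} \approx 2.7763$)
$k = \sqrt{718} \approx 26.796$
$X - \left(-7997 + k\right) \left(-3550 - 14649\right) = \frac{269133107}{96940280} - \left(-7997 + \sqrt{718}\right) \left(-3550 - 14649\right) = \frac{269133107}{96940280} - \left(-7997 + \sqrt{718}\right) \left(-18199\right) = \frac{269133107}{96940280} - \left(145537403 - 18199 \sqrt{718}\right) = - \frac{14108436328159733}{96940280} + 18199 \sqrt{718}$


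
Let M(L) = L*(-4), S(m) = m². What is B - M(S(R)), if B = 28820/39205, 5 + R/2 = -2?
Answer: 6153108/7841 ≈ 784.74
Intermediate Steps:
R = -14 (R = -10 + 2*(-2) = -10 - 4 = -14)
M(L) = -4*L
B = 5764/7841 (B = 28820*(1/39205) = 5764/7841 ≈ 0.73511)
B - M(S(R)) = 5764/7841 - (-4)*(-14)² = 5764/7841 - (-4)*196 = 5764/7841 - 1*(-784) = 5764/7841 + 784 = 6153108/7841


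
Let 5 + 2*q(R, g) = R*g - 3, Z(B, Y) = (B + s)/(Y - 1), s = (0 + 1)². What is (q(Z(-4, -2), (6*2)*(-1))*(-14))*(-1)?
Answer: -140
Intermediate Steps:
s = 1 (s = 1² = 1)
Z(B, Y) = (1 + B)/(-1 + Y) (Z(B, Y) = (B + 1)/(Y - 1) = (1 + B)/(-1 + Y))
q(R, g) = -4 + R*g/2 (q(R, g) = -5/2 + (R*g - 3)/2 = -5/2 + (-3 + R*g)/2 = -5/2 + (-3/2 + R*g/2) = -4 + R*g/2)
(q(Z(-4, -2), (6*2)*(-1))*(-14))*(-1) = ((-4 + ((1 - 4)/(-1 - 2))*((6*2)*(-1))/2)*(-14))*(-1) = ((-4 + (-3/(-3))*(12*(-1))/2)*(-14))*(-1) = ((-4 + (½)*(-⅓*(-3))*(-12))*(-14))*(-1) = ((-4 + (½)*1*(-12))*(-14))*(-1) = ((-4 - 6)*(-14))*(-1) = -10*(-14)*(-1) = 140*(-1) = -140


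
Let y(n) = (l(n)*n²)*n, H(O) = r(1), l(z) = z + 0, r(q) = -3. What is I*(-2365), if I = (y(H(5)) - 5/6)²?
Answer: -547168765/36 ≈ -1.5199e+7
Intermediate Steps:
l(z) = z
H(O) = -3
y(n) = n⁴ (y(n) = (n*n²)*n = n³*n = n⁴)
I = 231361/36 (I = ((-3)⁴ - 5/6)² = (81 - 5*⅙)² = (81 - ⅚)² = (481/6)² = 231361/36 ≈ 6426.7)
I*(-2365) = (231361/36)*(-2365) = -547168765/36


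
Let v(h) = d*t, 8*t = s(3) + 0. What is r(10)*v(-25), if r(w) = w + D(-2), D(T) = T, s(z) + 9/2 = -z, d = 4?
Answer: -30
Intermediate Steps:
s(z) = -9/2 - z
r(w) = -2 + w (r(w) = w - 2 = -2 + w)
t = -15/16 (t = ((-9/2 - 1*3) + 0)/8 = ((-9/2 - 3) + 0)/8 = (-15/2 + 0)/8 = (⅛)*(-15/2) = -15/16 ≈ -0.93750)
v(h) = -15/4 (v(h) = 4*(-15/16) = -15/4)
r(10)*v(-25) = (-2 + 10)*(-15/4) = 8*(-15/4) = -30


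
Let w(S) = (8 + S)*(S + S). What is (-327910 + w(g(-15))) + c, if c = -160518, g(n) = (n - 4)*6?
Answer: -464260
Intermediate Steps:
g(n) = -24 + 6*n (g(n) = (-4 + n)*6 = -24 + 6*n)
w(S) = 2*S*(8 + S) (w(S) = (8 + S)*(2*S) = 2*S*(8 + S))
(-327910 + w(g(-15))) + c = (-327910 + 2*(-24 + 6*(-15))*(8 + (-24 + 6*(-15)))) - 160518 = (-327910 + 2*(-24 - 90)*(8 + (-24 - 90))) - 160518 = (-327910 + 2*(-114)*(8 - 114)) - 160518 = (-327910 + 2*(-114)*(-106)) - 160518 = (-327910 + 24168) - 160518 = -303742 - 160518 = -464260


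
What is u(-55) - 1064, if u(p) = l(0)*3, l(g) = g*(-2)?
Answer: -1064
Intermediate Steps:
l(g) = -2*g
u(p) = 0 (u(p) = -2*0*3 = 0*3 = 0)
u(-55) - 1064 = 0 - 1064 = -1064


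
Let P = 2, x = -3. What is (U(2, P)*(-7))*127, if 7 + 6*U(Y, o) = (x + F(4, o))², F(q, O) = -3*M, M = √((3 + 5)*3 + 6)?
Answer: -120904/3 - 2667*√30 ≈ -54909.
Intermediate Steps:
M = √30 (M = √(8*3 + 6) = √(24 + 6) = √30 ≈ 5.4772)
F(q, O) = -3*√30
U(Y, o) = -7/6 + (-3 - 3*√30)²/6
(U(2, P)*(-7))*127 = ((136/3 + 3*√30)*(-7))*127 = (-952/3 - 21*√30)*127 = -120904/3 - 2667*√30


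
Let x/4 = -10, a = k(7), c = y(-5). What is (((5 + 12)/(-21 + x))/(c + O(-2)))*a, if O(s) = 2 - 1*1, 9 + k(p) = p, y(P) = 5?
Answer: 17/183 ≈ 0.092896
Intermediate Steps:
k(p) = -9 + p
c = 5
O(s) = 1 (O(s) = 2 - 1 = 1)
a = -2 (a = -9 + 7 = -2)
x = -40 (x = 4*(-10) = -40)
(((5 + 12)/(-21 + x))/(c + O(-2)))*a = (((5 + 12)/(-21 - 40))/(5 + 1))*(-2) = ((17/(-61))/6)*(-2) = ((17*(-1/61))*(⅙))*(-2) = -17/61*⅙*(-2) = -17/366*(-2) = 17/183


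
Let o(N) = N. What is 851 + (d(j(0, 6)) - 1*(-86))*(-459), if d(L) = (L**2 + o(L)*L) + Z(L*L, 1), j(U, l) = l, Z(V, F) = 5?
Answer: -73966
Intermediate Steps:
d(L) = 5 + 2*L**2 (d(L) = (L**2 + L*L) + 5 = (L**2 + L**2) + 5 = 2*L**2 + 5 = 5 + 2*L**2)
851 + (d(j(0, 6)) - 1*(-86))*(-459) = 851 + ((5 + 2*6**2) - 1*(-86))*(-459) = 851 + ((5 + 2*36) + 86)*(-459) = 851 + ((5 + 72) + 86)*(-459) = 851 + (77 + 86)*(-459) = 851 + 163*(-459) = 851 - 74817 = -73966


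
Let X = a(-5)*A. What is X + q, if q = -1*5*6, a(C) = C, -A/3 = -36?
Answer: -570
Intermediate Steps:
A = 108 (A = -3*(-36) = 108)
X = -540 (X = -5*108 = -540)
q = -30 (q = -5*6 = -30)
X + q = -540 - 30 = -570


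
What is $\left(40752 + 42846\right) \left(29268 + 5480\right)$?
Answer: $2904863304$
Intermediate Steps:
$\left(40752 + 42846\right) \left(29268 + 5480\right) = 83598 \cdot 34748 = 2904863304$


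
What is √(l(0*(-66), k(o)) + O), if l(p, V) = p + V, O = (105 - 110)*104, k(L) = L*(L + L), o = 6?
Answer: 8*I*√7 ≈ 21.166*I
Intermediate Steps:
k(L) = 2*L² (k(L) = L*(2*L) = 2*L²)
O = -520 (O = -5*104 = -520)
l(p, V) = V + p
√(l(0*(-66), k(o)) + O) = √((2*6² + 0*(-66)) - 520) = √((2*36 + 0) - 520) = √((72 + 0) - 520) = √(72 - 520) = √(-448) = 8*I*√7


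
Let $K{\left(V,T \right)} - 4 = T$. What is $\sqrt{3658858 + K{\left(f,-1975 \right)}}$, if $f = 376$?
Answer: $\sqrt{3656887} \approx 1912.3$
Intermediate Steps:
$K{\left(V,T \right)} = 4 + T$
$\sqrt{3658858 + K{\left(f,-1975 \right)}} = \sqrt{3658858 + \left(4 - 1975\right)} = \sqrt{3658858 - 1971} = \sqrt{3656887}$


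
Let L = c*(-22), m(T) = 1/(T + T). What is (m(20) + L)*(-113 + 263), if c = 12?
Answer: -158385/4 ≈ -39596.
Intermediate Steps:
m(T) = 1/(2*T)
L = -264 (L = 12*(-22) = -264)
(m(20) + L)*(-113 + 263) = ((½)/20 - 264)*(-113 + 263) = ((½)*(1/20) - 264)*150 = (1/40 - 264)*150 = -10559/40*150 = -158385/4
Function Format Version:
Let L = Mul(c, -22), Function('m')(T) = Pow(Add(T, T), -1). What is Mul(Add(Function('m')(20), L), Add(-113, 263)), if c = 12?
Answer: Rational(-158385, 4) ≈ -39596.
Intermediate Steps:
Function('m')(T) = Mul(Rational(1, 2), Pow(T, -1)) (Function('m')(T) = Pow(Mul(2, T), -1) = Mul(Rational(1, 2), Pow(T, -1)))
L = -264 (L = Mul(12, -22) = -264)
Mul(Add(Function('m')(20), L), Add(-113, 263)) = Mul(Add(Mul(Rational(1, 2), Pow(20, -1)), -264), Add(-113, 263)) = Mul(Add(Mul(Rational(1, 2), Rational(1, 20)), -264), 150) = Mul(Add(Rational(1, 40), -264), 150) = Mul(Rational(-10559, 40), 150) = Rational(-158385, 4)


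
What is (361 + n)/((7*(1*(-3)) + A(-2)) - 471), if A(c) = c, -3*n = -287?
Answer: -685/741 ≈ -0.92443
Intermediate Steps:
n = 287/3 (n = -⅓*(-287) = 287/3 ≈ 95.667)
(361 + n)/((7*(1*(-3)) + A(-2)) - 471) = (361 + 287/3)/((7*(1*(-3)) - 2) - 471) = 1370/(3*((7*(-3) - 2) - 471)) = 1370/(3*((-21 - 2) - 471)) = 1370/(3*(-23 - 471)) = (1370/3)/(-494) = (1370/3)*(-1/494) = -685/741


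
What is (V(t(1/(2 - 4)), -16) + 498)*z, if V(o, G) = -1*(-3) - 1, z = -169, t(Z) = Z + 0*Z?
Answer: -84500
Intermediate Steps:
t(Z) = Z (t(Z) = Z + 0 = Z)
V(o, G) = 2 (V(o, G) = 3 - 1 = 2)
(V(t(1/(2 - 4)), -16) + 498)*z = (2 + 498)*(-169) = 500*(-169) = -84500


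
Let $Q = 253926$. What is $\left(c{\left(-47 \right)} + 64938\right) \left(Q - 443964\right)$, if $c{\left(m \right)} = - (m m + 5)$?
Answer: $-11919943512$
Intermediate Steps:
$c{\left(m \right)} = -5 - m^{2}$ ($c{\left(m \right)} = - (m^{2} + 5) = - (5 + m^{2}) = -5 - m^{2}$)
$\left(c{\left(-47 \right)} + 64938\right) \left(Q - 443964\right) = \left(\left(-5 - \left(-47\right)^{2}\right) + 64938\right) \left(253926 - 443964\right) = \left(\left(-5 - 2209\right) + 64938\right) \left(-190038\right) = \left(-2214 + 64938\right) \left(-190038\right) = 62724 \left(-190038\right) = -11919943512$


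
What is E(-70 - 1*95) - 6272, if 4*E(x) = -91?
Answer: -25179/4 ≈ -6294.8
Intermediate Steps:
E(x) = -91/4 (E(x) = (1/4)*(-91) = -91/4)
E(-70 - 1*95) - 6272 = -91/4 - 6272 = -25179/4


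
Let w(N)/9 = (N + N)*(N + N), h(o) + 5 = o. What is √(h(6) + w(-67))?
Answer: √161605 ≈ 402.00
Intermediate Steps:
h(o) = -5 + o
w(N) = 36*N² (w(N) = 9*((N + N)*(N + N)) = 9*((2*N)*(2*N)) = 9*(4*N²) = 36*N²)
√(h(6) + w(-67)) = √((-5 + 6) + 36*(-67)²) = √(1 + 36*4489) = √(1 + 161604) = √161605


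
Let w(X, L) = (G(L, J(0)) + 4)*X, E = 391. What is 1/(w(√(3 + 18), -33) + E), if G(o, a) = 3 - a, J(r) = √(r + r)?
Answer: 391/151852 - 7*√21/151852 ≈ 0.0023636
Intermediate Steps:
J(r) = √2*√r (J(r) = √(2*r) = √2*√r)
w(X, L) = 7*X (w(X, L) = ((3 - √2*√0) + 4)*X = ((3 - √2*0) + 4)*X = ((3 - 1*0) + 4)*X = ((3 + 0) + 4)*X = (3 + 4)*X = 7*X)
1/(w(√(3 + 18), -33) + E) = 1/(7*√(3 + 18) + 391) = 1/(7*√21 + 391) = 1/(391 + 7*√21)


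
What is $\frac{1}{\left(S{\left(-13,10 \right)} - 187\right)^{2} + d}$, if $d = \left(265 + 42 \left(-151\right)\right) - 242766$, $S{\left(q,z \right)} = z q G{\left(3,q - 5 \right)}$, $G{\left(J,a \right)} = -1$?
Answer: $- \frac{1}{245594} \approx -4.0718 \cdot 10^{-6}$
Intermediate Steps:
$S{\left(q,z \right)} = - q z$ ($S{\left(q,z \right)} = z q \left(-1\right) = q z \left(-1\right) = - q z$)
$d = -248843$ ($d = \left(265 - 6342\right) - 242766 = -6077 - 242766 = -248843$)
$\frac{1}{\left(S{\left(-13,10 \right)} - 187\right)^{2} + d} = \frac{1}{\left(\left(-1\right) \left(-13\right) 10 - 187\right)^{2} - 248843} = \frac{1}{\left(130 - 187\right)^{2} - 248843} = \frac{1}{\left(-57\right)^{2} - 248843} = \frac{1}{3249 - 248843} = \frac{1}{-245594} = - \frac{1}{245594}$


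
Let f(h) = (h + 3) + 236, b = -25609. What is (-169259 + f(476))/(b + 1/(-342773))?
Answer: 28886166256/4389036879 ≈ 6.5814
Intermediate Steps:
f(h) = 239 + h (f(h) = (3 + h) + 236 = 239 + h)
(-169259 + f(476))/(b + 1/(-342773)) = (-169259 + (239 + 476))/(-25609 + 1/(-342773)) = (-169259 + 715)/(-25609 - 1/342773) = -168544/(-8778073758/342773) = -168544*(-342773/8778073758) = 28886166256/4389036879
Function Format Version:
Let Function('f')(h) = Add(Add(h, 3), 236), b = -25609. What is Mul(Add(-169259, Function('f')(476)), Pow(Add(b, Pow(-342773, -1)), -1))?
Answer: Rational(28886166256, 4389036879) ≈ 6.5814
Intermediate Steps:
Function('f')(h) = Add(239, h) (Function('f')(h) = Add(Add(3, h), 236) = Add(239, h))
Mul(Add(-169259, Function('f')(476)), Pow(Add(b, Pow(-342773, -1)), -1)) = Mul(Add(-169259, Add(239, 476)), Pow(Add(-25609, Pow(-342773, -1)), -1)) = Mul(Add(-169259, 715), Pow(Add(-25609, Rational(-1, 342773)), -1)) = Mul(-168544, Pow(Rational(-8778073758, 342773), -1)) = Mul(-168544, Rational(-342773, 8778073758)) = Rational(28886166256, 4389036879)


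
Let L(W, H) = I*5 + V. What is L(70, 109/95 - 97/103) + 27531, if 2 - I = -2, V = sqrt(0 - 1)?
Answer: 27551 + I ≈ 27551.0 + 1.0*I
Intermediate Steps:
V = I (V = sqrt(-1) = I ≈ 1.0*I)
I = 4 (I = 2 - 1*(-2) = 2 + 2 = 4)
L(W, H) = 20 + I (L(W, H) = 4*5 + I = 20 + I)
L(70, 109/95 - 97/103) + 27531 = (20 + I) + 27531 = 27551 + I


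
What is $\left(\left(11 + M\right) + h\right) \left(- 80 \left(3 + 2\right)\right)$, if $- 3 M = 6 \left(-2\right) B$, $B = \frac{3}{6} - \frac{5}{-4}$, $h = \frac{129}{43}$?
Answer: $-8400$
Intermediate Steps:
$h = 3$ ($h = 129 \cdot \frac{1}{43} = 3$)
$B = \frac{7}{4}$ ($B = 3 \cdot \frac{1}{6} - - \frac{5}{4} = \frac{1}{2} + \frac{5}{4} = \frac{7}{4} \approx 1.75$)
$M = 7$ ($M = - \frac{6 \left(-2\right) \frac{7}{4}}{3} = - \frac{\left(-12\right) \frac{7}{4}}{3} = \left(- \frac{1}{3}\right) \left(-21\right) = 7$)
$\left(\left(11 + M\right) + h\right) \left(- 80 \left(3 + 2\right)\right) = \left(\left(11 + 7\right) + 3\right) \left(- 80 \left(3 + 2\right)\right) = \left(18 + 3\right) \left(\left(-80\right) 5\right) = 21 \left(-400\right) = -8400$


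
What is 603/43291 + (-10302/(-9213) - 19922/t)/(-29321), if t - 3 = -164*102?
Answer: 902982551550833/65196208314102225 ≈ 0.013850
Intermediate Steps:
t = -16725 (t = 3 - 164*102 = 3 - 16728 = -16725)
603/43291 + (-10302/(-9213) - 19922/t)/(-29321) = 603/43291 + (-10302/(-9213) - 19922/(-16725))/(-29321) = 603*(1/43291) + (-10302*(-1/9213) - 19922*(-1/16725))*(-1/29321) = 603/43291 + (3434/3071 + 19922/16725)*(-1/29321) = 603/43291 + (118614112/51362475)*(-1/29321) = 603/43291 - 118614112/1505999129475 = 902982551550833/65196208314102225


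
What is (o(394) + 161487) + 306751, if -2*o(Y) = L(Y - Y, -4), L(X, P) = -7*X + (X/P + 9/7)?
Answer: 6555323/14 ≈ 4.6824e+5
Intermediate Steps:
L(X, P) = 9/7 - 7*X + X/P (L(X, P) = -7*X + (X/P + 9*(⅐)) = -7*X + (X/P + 9/7) = -7*X + (9/7 + X/P) = 9/7 - 7*X + X/P)
o(Y) = -9/14 (o(Y) = -(9/7 - 7*(Y - Y) + (Y - Y)/(-4))/2 = -(9/7 - 7*0 + 0*(-¼))/2 = -(9/7 + 0 + 0)/2 = -½*9/7 = -9/14)
(o(394) + 161487) + 306751 = (-9/14 + 161487) + 306751 = 2260809/14 + 306751 = 6555323/14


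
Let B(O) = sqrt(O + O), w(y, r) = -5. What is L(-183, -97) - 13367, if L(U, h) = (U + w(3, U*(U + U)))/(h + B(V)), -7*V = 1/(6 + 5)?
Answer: -9682920493/724495 + 188*I*sqrt(154)/724495 ≈ -13365.0 + 0.0032202*I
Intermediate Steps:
V = -1/77 (V = -1/(7*(6 + 5)) = -1/7/11 = -1/7*1/11 = -1/77 ≈ -0.012987)
B(O) = sqrt(2)*sqrt(O) (B(O) = sqrt(2*O) = sqrt(2)*sqrt(O))
L(U, h) = (-5 + U)/(h + I*sqrt(154)/77) (L(U, h) = (U - 5)/(h + sqrt(2)*sqrt(-1/77)) = (-5 + U)/(h + sqrt(2)*(I*sqrt(77)/77)) = (-5 + U)/(h + I*sqrt(154)/77))
L(-183, -97) - 13367 = 77*(-5 - 183)/(77*(-97) + I*sqrt(154)) - 13367 = 77*(-188)/(-7469 + I*sqrt(154)) - 13367 = -14476/(-7469 + I*sqrt(154)) - 13367 = -13367 - 14476/(-7469 + I*sqrt(154))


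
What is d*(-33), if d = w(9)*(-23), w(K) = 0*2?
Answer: 0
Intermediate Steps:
w(K) = 0
d = 0 (d = 0*(-23) = 0)
d*(-33) = 0*(-33) = 0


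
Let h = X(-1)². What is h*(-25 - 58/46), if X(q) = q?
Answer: -604/23 ≈ -26.261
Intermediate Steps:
h = 1 (h = (-1)² = 1)
h*(-25 - 58/46) = 1*(-25 - 58/46) = 1*(-25 - 58*1/46) = 1*(-25 - 29/23) = 1*(-604/23) = -604/23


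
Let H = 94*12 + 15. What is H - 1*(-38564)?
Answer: 39707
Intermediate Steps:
H = 1143 (H = 1128 + 15 = 1143)
H - 1*(-38564) = 1143 - 1*(-38564) = 1143 + 38564 = 39707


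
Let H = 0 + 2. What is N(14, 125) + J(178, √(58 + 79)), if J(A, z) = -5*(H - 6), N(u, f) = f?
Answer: 145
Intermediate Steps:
H = 2
J(A, z) = 20 (J(A, z) = -5*(2 - 6) = -5*(-4) = 20)
N(14, 125) + J(178, √(58 + 79)) = 125 + 20 = 145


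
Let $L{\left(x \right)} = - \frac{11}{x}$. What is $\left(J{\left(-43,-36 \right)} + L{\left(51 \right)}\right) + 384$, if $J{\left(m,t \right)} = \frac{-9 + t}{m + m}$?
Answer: $\frac{1685573}{4386} \approx 384.31$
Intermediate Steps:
$J{\left(m,t \right)} = \frac{-9 + t}{2 m}$
$\left(J{\left(-43,-36 \right)} + L{\left(51 \right)}\right) + 384 = \left(\frac{-9 - 36}{2 \left(-43\right)} - \frac{11}{51}\right) + 384 = \left(\frac{1}{2} \left(- \frac{1}{43}\right) \left(-45\right) - \frac{11}{51}\right) + 384 = \left(\frac{45}{86} - \frac{11}{51}\right) + 384 = \frac{1349}{4386} + 384 = \frac{1685573}{4386}$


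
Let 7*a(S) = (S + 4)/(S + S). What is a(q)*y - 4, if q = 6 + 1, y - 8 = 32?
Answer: 24/49 ≈ 0.48980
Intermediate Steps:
y = 40 (y = 8 + 32 = 40)
q = 7
a(S) = (4 + S)/(14*S) (a(S) = ((S + 4)/(S + S))/7 = ((4 + S)/((2*S)))/7 = ((4 + S)*(1/(2*S)))/7 = ((4 + S)/(2*S))/7 = (4 + S)/(14*S))
a(q)*y - 4 = ((1/14)*(4 + 7)/7)*40 - 4 = ((1/14)*(1/7)*11)*40 - 4 = (11/98)*40 - 4 = 220/49 - 4 = 24/49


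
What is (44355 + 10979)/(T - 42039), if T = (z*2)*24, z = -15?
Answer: -55334/42759 ≈ -1.2941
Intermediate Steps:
T = -720 (T = -15*2*24 = -30*24 = -720)
(44355 + 10979)/(T - 42039) = (44355 + 10979)/(-720 - 42039) = 55334/(-42759) = 55334*(-1/42759) = -55334/42759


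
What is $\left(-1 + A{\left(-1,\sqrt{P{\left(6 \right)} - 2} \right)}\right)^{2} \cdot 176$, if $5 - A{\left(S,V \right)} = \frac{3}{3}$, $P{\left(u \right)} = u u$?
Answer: $1584$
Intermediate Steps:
$P{\left(u \right)} = u^{2}$
$A{\left(S,V \right)} = 4$ ($A{\left(S,V \right)} = 5 - \frac{3}{3} = 5 - 3 \cdot \frac{1}{3} = 5 - 1 = 4$)
$\left(-1 + A{\left(-1,\sqrt{P{\left(6 \right)} - 2} \right)}\right)^{2} \cdot 176 = \left(-1 + 4\right)^{2} \cdot 176 = 3^{2} \cdot 176 = 9 \cdot 176 = 1584$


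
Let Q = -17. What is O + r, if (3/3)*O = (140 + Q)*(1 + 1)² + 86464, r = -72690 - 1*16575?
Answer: -2309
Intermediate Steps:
r = -89265 (r = -72690 - 16575 = -89265)
O = 86956 (O = (140 - 17)*(1 + 1)² + 86464 = 123*2² + 86464 = 123*4 + 86464 = 492 + 86464 = 86956)
O + r = 86956 - 89265 = -2309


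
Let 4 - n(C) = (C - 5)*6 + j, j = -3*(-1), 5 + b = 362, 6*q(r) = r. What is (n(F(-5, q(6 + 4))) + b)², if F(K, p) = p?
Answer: 142884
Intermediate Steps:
q(r) = r/6
b = 357 (b = -5 + 362 = 357)
j = 3
n(C) = 31 - 6*C (n(C) = 4 - ((C - 5)*6 + 3) = 4 - ((-5 + C)*6 + 3) = 4 - ((-30 + 6*C) + 3) = 4 - (-27 + 6*C) = 4 + (27 - 6*C) = 31 - 6*C)
(n(F(-5, q(6 + 4))) + b)² = ((31 - (6 + 4)) + 357)² = ((31 - 10) + 357)² = (21 + 357)² = 378² = 142884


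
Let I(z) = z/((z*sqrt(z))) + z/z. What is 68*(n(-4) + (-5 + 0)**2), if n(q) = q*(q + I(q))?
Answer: 2516 + 136*I ≈ 2516.0 + 136.0*I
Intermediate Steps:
I(z) = 1 + 1/sqrt(z) (I(z) = z/(z**(3/2)) + 1 = z/z**(3/2) + 1 = 1/sqrt(z) + 1 = 1 + 1/sqrt(z))
n(q) = q*(1 + q + 1/sqrt(q)) (n(q) = q*(q + (1 + 1/sqrt(q))) = q*(1 + q + 1/sqrt(q)))
68*(n(-4) + (-5 + 0)**2) = 68*((-4 + sqrt(-4) + (-4)**2) + (-5 + 0)**2) = 68*((-4 + 2*I + 16) + (-5)**2) = 68*((12 + 2*I) + 25) = 68*(37 + 2*I) = 2516 + 136*I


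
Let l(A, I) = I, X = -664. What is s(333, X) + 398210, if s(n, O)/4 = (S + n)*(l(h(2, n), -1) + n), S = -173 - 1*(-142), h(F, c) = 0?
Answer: 799266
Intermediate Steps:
S = -31 (S = -173 + 142 = -31)
s(n, O) = 4*(-1 + n)*(-31 + n) (s(n, O) = 4*((-31 + n)*(-1 + n)) = 4*((-1 + n)*(-31 + n)) = 4*(-1 + n)*(-31 + n))
s(333, X) + 398210 = (124 - 128*333 + 4*333²) + 398210 = (124 - 42624 + 4*110889) + 398210 = (124 - 42624 + 443556) + 398210 = 401056 + 398210 = 799266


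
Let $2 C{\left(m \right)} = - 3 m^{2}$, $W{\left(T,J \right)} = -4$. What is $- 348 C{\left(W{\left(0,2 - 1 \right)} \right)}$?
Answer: $8352$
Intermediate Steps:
$C{\left(m \right)} = - \frac{3 m^{2}}{2}$ ($C{\left(m \right)} = \frac{\left(-3\right) m^{2}}{2} = - \frac{3 m^{2}}{2}$)
$- 348 C{\left(W{\left(0,2 - 1 \right)} \right)} = - 348 \left(- \frac{3 \left(-4\right)^{2}}{2}\right) = - 348 \left(\left(- \frac{3}{2}\right) 16\right) = \left(-348\right) \left(-24\right) = 8352$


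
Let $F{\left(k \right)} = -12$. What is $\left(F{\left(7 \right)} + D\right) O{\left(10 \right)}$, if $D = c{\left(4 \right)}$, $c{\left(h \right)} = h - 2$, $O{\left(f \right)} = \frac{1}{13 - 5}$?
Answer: $- \frac{5}{4} \approx -1.25$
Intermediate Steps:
$O{\left(f \right)} = \frac{1}{8}$
$c{\left(h \right)} = -2 + h$ ($c{\left(h \right)} = h - 2 = -2 + h$)
$D = 2$ ($D = -2 + 4 = 2$)
$\left(F{\left(7 \right)} + D\right) O{\left(10 \right)} = \left(-12 + 2\right) \frac{1}{8} = \left(-10\right) \frac{1}{8} = - \frac{5}{4}$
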